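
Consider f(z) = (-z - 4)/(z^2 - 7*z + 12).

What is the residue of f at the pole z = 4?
-8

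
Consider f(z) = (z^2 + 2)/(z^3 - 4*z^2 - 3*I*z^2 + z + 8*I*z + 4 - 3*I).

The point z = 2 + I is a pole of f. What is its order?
Factor the denominator:
  z^3 - 4*z^2 - 3*I*z^2 + z + 8*I*z + 4 - 3*I = (z - 2 - I)^2*(z - I)

The numerator P(z) = z^2 + 2 has P(2 + I) = 5 + 4*I ≠ 0, so no factor of (z - 2 - I) cancels.
Near z = 2 + I we can therefore write f(z) = g(z)/(z - 2 - I)^2 with g analytic at 2 + I and g(2 + I) ≠ 0 (g is the numerator divided by the remaining denominator factors).

Hence z = 2 + I is a pole of order 2.

Final answer: 2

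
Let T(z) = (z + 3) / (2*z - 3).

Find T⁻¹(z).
Set w = T(z) = (z + 3) / (2*z - 3) and solve for z:
  w*(2*z - 3) = z + 3
  -3*w + z*(2*w - 1) - 3 = 0
  z*(2*w - 1) = 3*w + 3
  z = (-3*w - 3)/(1 - 2*w)
Renaming the variable, T⁻¹(z) = (-3*z - 3)/(-2*z + 1) = (3*z + 3)/(2*z - 1).
(Check: ad - bc = -9 ≠ 0, so T is invertible.)

Final answer: (3*z + 3)/(2*z - 1)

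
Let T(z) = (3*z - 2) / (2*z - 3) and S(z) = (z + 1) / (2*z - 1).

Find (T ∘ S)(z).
(T ∘ S)(z) = T(S(z)) = ((3)*S(z) + (-2))/((2)*S(z) + (-3)). Multiply numerator and denominator by 2*z - 1:
  numerator:   (3)*(z + 1) + (-2)*(2*z - 1) = -z + 5
  denominator: (2)*(z + 1) + (-3)*(2*z - 1) = -4*z + 5
(T ∘ S)(z) = (-z + 5)/(-4*z + 5) = (z - 5)/(4*z - 5)

Final answer: (z - 5)/(4*z - 5)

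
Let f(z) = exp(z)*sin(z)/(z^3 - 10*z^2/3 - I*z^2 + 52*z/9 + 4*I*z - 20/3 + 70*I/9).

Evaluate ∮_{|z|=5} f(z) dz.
By the residue theorem, ∮_C f(z) dz = 2πi · (sum of the residues of f at the poles inside |z| = 5).

The denominator factors as (z + 1/3 + I)*(z - 2/3 - 3*I)*(z - 3 + I), so the singularities of f are simple poles at z = -1/3 - I, z = 2/3 + 3*I, z = 3 - I.
  |-1/3 - I|² = 10/9 < 25 = 5², so this pole is inside the contour.
  |2/3 + 3*I|² = 85/9 < 25 = 5², so this pole is inside the contour.
  |3 - I|² = 10 < 25 = 5², so this pole is inside the contour.

With P(z) = exp(z)*sin(z) and Q(z) = z^3 - 10*z^2/3 - I*z^2 + 52*z/9 + 4*I*z - 20/3 + 70*I/9, each pole is simple, so Res(f, z₀) = P(z₀)/Q'(z₀) with Q'(z) = 3*z^2 - 20*z/3 - 2*I*z + 52/9 + 4*I.
  Res(f, -1/3 - I) = P(-1/3 - I)/Q'(-1/3 - I) = (-exp(-1/3 - I)*sin(1/3 + I))/(10/3 + 40*I/3) = (-3/170 + 6*I/85)*exp(-1/3 - I)*sin(1/3 + I)
  Res(f, 2/3 + 3*I) = P(2/3 + 3*I)/Q'(2/3 + 3*I) = (exp(2/3 + 3*I)*sin(2/3 + 3*I))/(-55/3 - 16*I/3) = (-165/3281 + 48*I/3281)*exp(2/3 + 3*I)*sin(2/3 + 3*I)
  Res(f, 3 - I) = P(3 - I)/Q'(3 - I) = (exp(3 - I)*sin(3 - I))/(70/9 - 40*I/3) = (63/1930 + 54*I/965)*exp(3 - I)*sin(3 - I)

Sum of residues inside C: (-3/170 + 6*I/85)*exp(-1/3 - I)*sin(1/3 + I) + (-165/3281 + 48*I/3281)*exp(2/3 + 3*I)*sin(2/3 + 3*I) + (63/1930 + 54*I/965)*exp(3 - I)*sin(3 - I)
∮_C f(z) dz = 2πi · ((-3/170 + 6*I/85)*exp(-1/3 - I)*sin(1/3 + I) + (-165/3281 + 48*I/3281)*exp(2/3 + 3*I)*sin(2/3 + 3*I) + (63/1930 + 54*I/965)*exp(3 - I)*sin(3 - I)) = pi*(-12/85 - 3*I/85)*exp(-1/3 - I)*sin(1/3 + I) + pi*(-108/965 + 63*I/965)*exp(3 - I)*sin(3 - I) + pi*(-96/3281 - 330*I/3281)*exp(2/3 + 3*I)*sin(2/3 + 3*I)

Final answer: pi*(-12/85 - 3*I/85)*exp(-1/3 - I)*sin(1/3 + I) + pi*(-108/965 + 63*I/965)*exp(3 - I)*sin(3 - I) + pi*(-96/3281 - 330*I/3281)*exp(2/3 + 3*I)*sin(2/3 + 3*I)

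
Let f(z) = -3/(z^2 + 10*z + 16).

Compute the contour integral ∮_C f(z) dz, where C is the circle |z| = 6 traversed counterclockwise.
By the residue theorem, ∮_C f(z) dz = 2πi · (sum of the residues of f at the poles inside |z| = 6).

The denominator factors as (z + 2)*(z + 8), so the singularities of f are simple poles at z = -2, z = -8.
  |-2|² = 4 < 36 = 6², so this pole is inside the contour.
  |-8|² = 64 > 36 = 6², so this pole is outside the contour.

With P(z) = -3 and Q(z) = z^2 + 10*z + 16, each pole is simple, so Res(f, z₀) = P(z₀)/Q'(z₀) with Q'(z) = 2*z + 10.
  Res(f, -2) = P(-2)/Q'(-2) = (-3)/(6) = -1/2

∮_C f(z) dz = 2πi · (-1/2) = -I*pi

Final answer: -I*pi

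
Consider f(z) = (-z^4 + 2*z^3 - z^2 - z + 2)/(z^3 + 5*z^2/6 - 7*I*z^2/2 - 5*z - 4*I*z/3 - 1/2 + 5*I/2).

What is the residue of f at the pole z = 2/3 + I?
Write f(z) = P(z)/Q(z) with P(z) = -z^4 + 2*z^3 - z^2 - z + 2 and Q(z) = z^3 + 5*z^2/6 - 7*I*z^2/2 - 5*z - 4*I*z/3 - 1/2 + 5*I/2.
The denominator factors as Q(z) = (z - I)*(z + 3/2 - 3*I/2)*(z - 2/3 - I), so z = 2/3 + I is a simple zero of Q and P is analytic there; z = 2/3 + I is therefore a simple pole and
  Res(f, z₀) = P(z₀)/Q'(z₀).

Q'(z) = 3*z^2 + 5*z/3 - 7*I*z - 5 - 4*I/3, so Q'(2/3 + I) = 13/9 - I/3.
P(2/3 + I) = -4/81 - 5*I/27.

Res(f, 2/3 + I) = (-4/81 - 5*I/27)/(13/9 - I/3) = -7/1602 - 23*I/178

Final answer: -7/1602 - 23*I/178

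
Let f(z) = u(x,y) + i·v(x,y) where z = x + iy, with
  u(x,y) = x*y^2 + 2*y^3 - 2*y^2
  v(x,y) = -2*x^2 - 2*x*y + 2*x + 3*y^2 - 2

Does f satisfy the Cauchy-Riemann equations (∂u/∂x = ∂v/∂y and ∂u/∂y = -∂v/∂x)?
∂u/∂x = y^2
∂v/∂y = -2*x + 6*y
∂u/∂y = 2*x*y + 6*y^2 - 4*y
∂v/∂x = -4*x - 2*y + 2
∂u/∂x ≠ ∂v/∂y and ∂u/∂y ≠ -∂v/∂x; the Cauchy-Riemann equations are not satisfied, so f is not analytic.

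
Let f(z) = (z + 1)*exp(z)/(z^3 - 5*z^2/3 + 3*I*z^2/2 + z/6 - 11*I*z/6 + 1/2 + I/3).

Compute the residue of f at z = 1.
Write f(z) = P(z)/Q(z) with P(z) = (z + 1)*exp(z) and Q(z) = z^3 - 5*z^2/3 + 3*I*z^2/2 + z/6 - 11*I*z/6 + 1/2 + I/3.
The denominator factors as Q(z) = (z - 1)*(z + I/2)*(z - 2/3 + I), so z = 1 is a simple zero of Q and P is analytic there; z = 1 is therefore a simple pole and
  Res(f, z₀) = P(z₀)/Q'(z₀).

Q'(z) = 3*z^2 - 10*z/3 + 3*I*z + 1/6 - 11*I/6, so Q'(1) = -1/6 + 7*I/6.
P(1) = 2*exp(1).

Res(f, 1) = (2*exp(1))/(-1/6 + 7*I/6) = exp(1)*(-6/25 - 42*I/25)

Final answer: exp(1)*(-6/25 - 42*I/25)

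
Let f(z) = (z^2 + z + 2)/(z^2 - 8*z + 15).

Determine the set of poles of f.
The singularities of f are the zeros of the denominator. Factoring,
  z^2 - 8*z + 15 = (z - 5)*(z - 3)
so the candidates are z = 5, z = 3.

Check the numerator P(z) = z^2 + z + 2 at each one:
  P(5) = 32 ≠ 0, so z = 5 is a (simple) pole.
  P(3) = 14 ≠ 0, so z = 3 is a (simple) pole.

Poles of f: {3, 5}

Final answer: {3, 5}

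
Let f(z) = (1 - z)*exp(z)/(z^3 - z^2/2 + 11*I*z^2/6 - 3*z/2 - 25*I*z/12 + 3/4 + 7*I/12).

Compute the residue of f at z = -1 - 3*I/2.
Write f(z) = P(z)/Q(z) with P(z) = (1 - z)*exp(z) and Q(z) = z^3 - z^2/2 + 11*I*z^2/6 - 3*z/2 - 25*I*z/12 + 3/4 + 7*I/12.
The denominator factors as Q(z) = (z - 1/2)*(z - 1 + I/3)*(z + 1 + 3*I/2), so z = -1 - 3*I/2 is a simple zero of Q and P is analytic there; z = -1 - 3*I/2 is therefore a simple pole and
  Res(f, z₀) = P(z₀)/Q'(z₀).

Q'(z) = 3*z^2 - z + 11*I*z/3 - 3/2 - 25*I/12, so Q'(-1 - 3*I/2) = 5/4 + 19*I/4.
P(-1 - 3*I/2) = (2 + 3*I/2)*exp(-1 - 3*I/2).

Res(f, -1 - 3*I/2) = ((2 + 3*I/2)*exp(-1 - 3*I/2))/(5/4 + 19*I/4) = (77/193 - 61*I/193)*exp(-1 - 3*I/2)

Final answer: (77/193 - 61*I/193)*exp(-1 - 3*I/2)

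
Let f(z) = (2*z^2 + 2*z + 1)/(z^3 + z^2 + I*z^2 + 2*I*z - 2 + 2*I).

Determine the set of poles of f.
The singularities of f are the zeros of the denominator. Factoring,
  z^3 + z^2 + I*z^2 + 2*I*z - 2 + 2*I = (z + 1 + I)*(z - 1 + I)*(z + 1 - I)
so the candidates are z = -1 - I, z = 1 - I, z = -1 + I.

Check the numerator P(z) = 2*z^2 + 2*z + 1 at each one:
  P(-1 - I) = -1 + 2*I ≠ 0, so z = -1 - I is a (simple) pole.
  P(1 - I) = 3 - 6*I ≠ 0, so z = 1 - I is a (simple) pole.
  P(-1 + I) = -1 - 2*I ≠ 0, so z = -1 + I is a (simple) pole.

Poles of f: {-1 - I, -1 + I, 1 - I}

Final answer: {-1 - I, -1 + I, 1 - I}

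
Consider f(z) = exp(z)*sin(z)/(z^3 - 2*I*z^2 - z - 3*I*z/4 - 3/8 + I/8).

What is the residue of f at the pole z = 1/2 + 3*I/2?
Write f(z) = P(z)/Q(z) with P(z) = exp(z)*sin(z) and Q(z) = z^3 - 2*I*z^2 - z - 3*I*z/4 - 3/8 + I/8.
The denominator factors as Q(z) = (z - 1/2 - 3*I/2)*(z - I/2)*(z + 1/2), so z = 1/2 + 3*I/2 is a simple zero of Q and P is analytic there; z = 1/2 + 3*I/2 is therefore a simple pole and
  Res(f, z₀) = P(z₀)/Q'(z₀).

Q'(z) = 3*z^2 - 4*I*z - 1 - 3*I/4, so Q'(1/2 + 3*I/2) = -1 + 7*I/4.
P(1/2 + 3*I/2) = exp(1/2 + 3*I/2)*sin(1/2 + 3*I/2).

Res(f, 1/2 + 3*I/2) = (exp(1/2 + 3*I/2)*sin(1/2 + 3*I/2))/(-1 + 7*I/4) = (-16/65 - 28*I/65)*exp(1/2 + 3*I/2)*sin(1/2 + 3*I/2)

Final answer: (-16/65 - 28*I/65)*exp(1/2 + 3*I/2)*sin(1/2 + 3*I/2)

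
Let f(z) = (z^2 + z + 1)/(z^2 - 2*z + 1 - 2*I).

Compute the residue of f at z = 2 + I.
11/4 - I/4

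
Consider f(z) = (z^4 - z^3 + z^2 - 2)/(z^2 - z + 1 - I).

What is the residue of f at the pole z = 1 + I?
-4/5 + 8*I/5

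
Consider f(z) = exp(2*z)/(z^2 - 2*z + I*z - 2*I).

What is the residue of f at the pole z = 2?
(2/5 - I/5)*exp(4)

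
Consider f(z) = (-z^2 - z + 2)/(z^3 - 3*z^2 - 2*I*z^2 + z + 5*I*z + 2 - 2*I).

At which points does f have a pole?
The singularities of f are the zeros of the denominator. Factoring,
  z^3 - 3*z^2 - 2*I*z^2 + z + 5*I*z + 2 - 2*I = (z - 1 - I)*(z - I)*(z - 2)
so the candidates are z = 1 + I, z = I, z = 2.

Check the numerator P(z) = -z^2 - z + 2 at each one:
  P(1 + I) = 1 - 3*I ≠ 0, so z = 1 + I is a (simple) pole.
  P(I) = 3 - I ≠ 0, so z = I is a (simple) pole.
  P(2) = -4 ≠ 0, so z = 2 is a (simple) pole.

Poles of f: {I, 1 + I, 2}

Final answer: {I, 1 + I, 2}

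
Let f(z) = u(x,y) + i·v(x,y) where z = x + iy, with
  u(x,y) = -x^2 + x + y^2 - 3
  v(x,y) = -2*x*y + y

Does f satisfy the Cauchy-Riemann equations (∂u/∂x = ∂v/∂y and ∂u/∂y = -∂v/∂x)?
∂u/∂x = 1 - 2*x
∂v/∂y = 1 - 2*x
∂u/∂y = 2*y
∂v/∂x = -2*y
∂u/∂x = ∂v/∂y and ∂u/∂y = -∂v/∂x hold identically; f is analytic.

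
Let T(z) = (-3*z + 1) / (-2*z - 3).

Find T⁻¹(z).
Set w = T(z) = (-3*z + 1) / (-2*z - 3) and solve for z:
  w*(-2*z - 3) = -3*z + 1
  -3*w + z*(3 - 2*w) - 1 = 0
  z*(3 - 2*w) = 3*w + 1
  z = (-3*w - 1)/(2*w - 3)
Renaming the variable, T⁻¹(z) = (-3*z - 1)/(2*z - 3).
(Check: ad - bc = 11 ≠ 0, so T is invertible.)

Final answer: (-3*z - 1)/(2*z - 3)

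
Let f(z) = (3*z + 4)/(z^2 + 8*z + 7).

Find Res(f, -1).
Write f(z) = P(z)/Q(z) with P(z) = 3*z + 4 and Q(z) = z^2 + 8*z + 7.
The denominator factors as Q(z) = (z + 1)*(z + 7), so z = -1 is a simple zero of Q and P is analytic there; z = -1 is therefore a simple pole and
  Res(f, z₀) = P(z₀)/Q'(z₀).

Q'(z) = 2*z + 8, so Q'(-1) = 6.
P(-1) = 1.

Res(f, -1) = (1)/(6) = 1/6

Final answer: 1/6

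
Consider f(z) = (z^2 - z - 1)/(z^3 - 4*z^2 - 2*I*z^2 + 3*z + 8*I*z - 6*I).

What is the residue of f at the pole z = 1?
Write f(z) = P(z)/Q(z) with P(z) = z^2 - z - 1 and Q(z) = z^3 - 4*z^2 - 2*I*z^2 + 3*z + 8*I*z - 6*I.
The denominator factors as Q(z) = (z - 3)*(z - 1)*(z - 2*I), so z = 1 is a simple zero of Q and P is analytic there; z = 1 is therefore a simple pole and
  Res(f, z₀) = P(z₀)/Q'(z₀).

Q'(z) = 3*z^2 - 8*z - 4*I*z + 3 + 8*I, so Q'(1) = -2 + 4*I.
P(1) = -1.

Res(f, 1) = (-1)/(-2 + 4*I) = 1/10 + I/5

Final answer: 1/10 + I/5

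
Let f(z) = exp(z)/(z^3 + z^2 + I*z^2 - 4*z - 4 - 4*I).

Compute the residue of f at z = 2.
(3/40 - I/40)*exp(2)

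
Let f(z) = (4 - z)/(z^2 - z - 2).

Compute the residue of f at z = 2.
2/3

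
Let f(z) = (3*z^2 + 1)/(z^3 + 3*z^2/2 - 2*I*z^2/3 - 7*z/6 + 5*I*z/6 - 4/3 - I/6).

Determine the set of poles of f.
The singularities of f are the zeros of the denominator. Factoring,
  z^3 + 3*z^2/2 - 2*I*z^2/3 - 7*z/6 + 5*I*z/6 - 4/3 - I/6 = (z + 2 - I)*(z - 1)*(z + 1/2 + I/3)
so the candidates are z = -2 + I, z = 1, z = -1/2 - I/3.

Check the numerator P(z) = 3*z^2 + 1 at each one:
  P(-2 + I) = 10 - 12*I ≠ 0, so z = -2 + I is a (simple) pole.
  P(1) = 4 ≠ 0, so z = 1 is a (simple) pole.
  P(-1/2 - I/3) = 17/12 + I ≠ 0, so z = -1/2 - I/3 is a (simple) pole.

Poles of f: {-2 + I, -1/2 - I/3, 1}

Final answer: {-2 + I, -1/2 - I/3, 1}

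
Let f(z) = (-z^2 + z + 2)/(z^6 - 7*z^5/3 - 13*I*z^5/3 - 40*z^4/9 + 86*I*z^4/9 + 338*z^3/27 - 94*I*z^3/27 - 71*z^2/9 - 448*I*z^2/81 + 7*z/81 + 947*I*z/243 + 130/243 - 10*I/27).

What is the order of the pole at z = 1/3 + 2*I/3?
Factor the denominator:
  z^6 - 7*z^5/3 - 13*I*z^5/3 - 40*z^4/9 + 86*I*z^4/9 + 338*z^3/27 - 94*I*z^3/27 - 71*z^2/9 - 448*I*z^2/81 + 7*z/81 + 947*I*z/243 + 130/243 - 10*I/27 = (z - 1/3 - 2*I/3)^4*(z - 1 + I/3)*(z - 2*I)

The numerator P(z) = -z^2 + z + 2 has P(1/3 + 2*I/3) = 8/3 + 2*I/9 ≠ 0, so no factor of (z - 1/3 - 2*I/3) cancels.
Near z = 1/3 + 2*I/3 we can therefore write f(z) = g(z)/(z - 1/3 - 2*I/3)^4 with g analytic at 1/3 + 2*I/3 and g(1/3 + 2*I/3) ≠ 0 (g is the numerator divided by the remaining denominator factors).

Hence z = 1/3 + 2*I/3 is a pole of order 4.

Final answer: 4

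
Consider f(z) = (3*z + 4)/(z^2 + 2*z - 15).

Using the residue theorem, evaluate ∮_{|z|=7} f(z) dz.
By the residue theorem, ∮_C f(z) dz = 2πi · (sum of the residues of f at the poles inside |z| = 7).

The denominator factors as (z - 3)*(z + 5), so the singularities of f are simple poles at z = 3, z = -5.
  |3|² = 9 < 49 = 7², so this pole is inside the contour.
  |-5|² = 25 < 49 = 7², so this pole is inside the contour.

With P(z) = 3*z + 4 and Q(z) = z^2 + 2*z - 15, each pole is simple, so Res(f, z₀) = P(z₀)/Q'(z₀) with Q'(z) = 2*z + 2.
  Res(f, 3) = P(3)/Q'(3) = (13)/(8) = 13/8
  Res(f, -5) = P(-5)/Q'(-5) = (-11)/(-8) = 11/8

Sum of residues inside C: 3
∮_C f(z) dz = 2πi · (3) = 6*I*pi

Final answer: 6*I*pi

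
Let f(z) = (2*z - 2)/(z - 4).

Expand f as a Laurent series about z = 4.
6/(z - 4) + 2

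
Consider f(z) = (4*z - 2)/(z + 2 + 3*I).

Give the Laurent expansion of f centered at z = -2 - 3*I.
(-10 - 12*I)/(z + 2 + 3*I) + 4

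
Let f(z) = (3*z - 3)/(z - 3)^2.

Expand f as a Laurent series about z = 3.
6/(z - 3)^2 + 3/(z - 3)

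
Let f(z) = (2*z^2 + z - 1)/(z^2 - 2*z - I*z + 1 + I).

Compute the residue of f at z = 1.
2*I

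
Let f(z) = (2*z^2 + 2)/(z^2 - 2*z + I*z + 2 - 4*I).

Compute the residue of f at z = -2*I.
Write f(z) = P(z)/Q(z) with P(z) = 2*z^2 + 2 and Q(z) = z^2 - 2*z + I*z + 2 - 4*I.
The denominator factors as Q(z) = (z - 2 - I)*(z + 2*I), so z = -2*I is a simple zero of Q and P is analytic there; z = -2*I is therefore a simple pole and
  Res(f, z₀) = P(z₀)/Q'(z₀).

Q'(z) = 2*z - 2 + I, so Q'(-2*I) = -2 - 3*I.
P(-2*I) = -6.

Res(f, -2*I) = (-6)/(-2 - 3*I) = 12/13 - 18*I/13

Final answer: 12/13 - 18*I/13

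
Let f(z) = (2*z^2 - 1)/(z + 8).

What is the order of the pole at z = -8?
Factor the denominator:
  z + 8 = (z + 8)

The numerator P(z) = 2*z^2 - 1 has P(-8) = 127 ≠ 0, so no factor of (z + 8) cancels.
Near z = -8 we can therefore write f(z) = g(z)/(z + 8) with g analytic at -8 and g(-8) ≠ 0 (g is just the numerator).

Hence z = -8 is a pole of order 1.

Final answer: 1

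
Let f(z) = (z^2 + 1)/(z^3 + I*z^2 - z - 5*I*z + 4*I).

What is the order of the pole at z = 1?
Factor the denominator:
  z^3 + I*z^2 - z - 5*I*z + 4*I = (z - 1)*(z + 2 + 2*I)*(z - 1 - I)

The numerator P(z) = z^2 + 1 has P(1) = 2 ≠ 0, so no factor of (z - 1) cancels.
Near z = 1 we can therefore write f(z) = g(z)/(z - 1) with g analytic at 1 and g(1) ≠ 0 (g is the numerator divided by the remaining denominator factors).

Hence z = 1 is a pole of order 1.

Final answer: 1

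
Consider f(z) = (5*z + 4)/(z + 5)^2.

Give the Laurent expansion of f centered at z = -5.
Put w = z - (-5), i.e. z = w - 5. The denominator is w^2, so it suffices to rewrite the numerator in powers of w.

P(z) = 5*z + 4
P(w - 5) = -21 + 5*w

Dividing each term by w^2:
  f = -21/w^2 + 5/w

Substituting back w = z + 5:
  f(z) = -21/(z + 5)^2 + 5/(z + 5)

The series is finite because the numerator is a polynomial; the negative powers form the principal part, and the coefficient of 1/(z + 5) gives Res(f, -5) = 5.

Final answer: -21/(z + 5)^2 + 5/(z + 5)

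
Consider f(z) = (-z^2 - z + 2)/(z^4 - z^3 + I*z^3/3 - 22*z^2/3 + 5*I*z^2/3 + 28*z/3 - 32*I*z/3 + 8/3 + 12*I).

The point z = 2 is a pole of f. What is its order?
Factor the denominator:
  z^4 - z^3 + I*z^3/3 - 22*z^2/3 + 5*I*z^2/3 + 28*z/3 - 32*I*z/3 + 8/3 + 12*I = (z - 2)^2*(z + I)*(z + 3 - 2*I/3)

The numerator P(z) = -z^2 - z + 2 has P(2) = -4 ≠ 0, so no factor of (z - 2) cancels.
Near z = 2 we can therefore write f(z) = g(z)/(z - 2)^2 with g analytic at 2 and g(2) ≠ 0 (g is the numerator divided by the remaining denominator factors).

Hence z = 2 is a pole of order 2.

Final answer: 2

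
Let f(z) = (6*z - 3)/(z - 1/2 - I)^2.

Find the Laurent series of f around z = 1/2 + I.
6*I/(z - 1/2 - I)^2 + 6/(z - 1/2 - I)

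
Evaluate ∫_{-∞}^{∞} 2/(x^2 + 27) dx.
Let f(z) = 2/(z^2 + 27). The denominator has no real zeros and deg Q - deg P = 2 ≥ 2, so the integral of f over the upper semicircle |z| = R tends to 0 as R → ∞. Closing the contour in the upper half-plane,
  ∫_{-∞}^{∞} f(x) dx = 2πi · Σ Res(f, z_k)  over the poles with Im z_k > 0.

Zeros of the denominator: z^2 + 27 = 0 gives z = ±3*sqrt(3)*I.
Upper half-plane: z = 3*sqrt(3)*I (simple).

Each pole is a simple zero of Q(z) = z^2 + 27, so Res(f, z₀) = P(z₀)/Q'(z₀) with P(z) = 2, Q'(z) = 2*z:
  Res(f, 3*sqrt(3)*I) = (2)/(6*sqrt(3)*I) = -sqrt(3)*I/9

∫_{-∞}^{∞} f(x) dx = 2πi · (-sqrt(3)*I/9) = 2*sqrt(3)*pi/9

Final answer: 2*sqrt(3)*pi/9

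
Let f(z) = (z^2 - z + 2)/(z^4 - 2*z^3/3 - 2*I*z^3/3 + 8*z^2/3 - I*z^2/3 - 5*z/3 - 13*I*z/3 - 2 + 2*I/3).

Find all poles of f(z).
{-1/3 + 2*I/3, -2*I, I, 1 + I}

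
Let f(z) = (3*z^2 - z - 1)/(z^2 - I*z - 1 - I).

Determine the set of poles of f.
The singularities of f are the zeros of the denominator. Factoring,
  z^2 - I*z - 1 - I = (z + 1)*(z - 1 - I)
so the candidates are z = -1, z = 1 + I.

Check the numerator P(z) = 3*z^2 - z - 1 at each one:
  P(-1) = 3 ≠ 0, so z = -1 is a (simple) pole.
  P(1 + I) = -2 + 5*I ≠ 0, so z = 1 + I is a (simple) pole.

Poles of f: {-1, 1 + I}

Final answer: {-1, 1 + I}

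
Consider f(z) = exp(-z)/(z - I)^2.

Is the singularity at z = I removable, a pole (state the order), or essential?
pole of order 2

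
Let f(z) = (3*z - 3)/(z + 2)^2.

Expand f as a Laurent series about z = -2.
-9/(z + 2)^2 + 3/(z + 2)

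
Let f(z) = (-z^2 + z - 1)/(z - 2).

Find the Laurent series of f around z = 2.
Put w = z - (2), i.e. z = w + 2. The denominator is w, so it suffices to rewrite the numerator in powers of w.

P(z) = -z^2 + z - 1
P(w + 2) = -3 - 3*w - w^2

Dividing each term by w:
  f = -3/w - 3 - w

Substituting back w = z - 2:
  f(z) = -3/(z - 2) - 3 - (z - 2)

The series is finite because the numerator is a polynomial; the negative powers form the principal part, and the coefficient of 1/(z - 2) gives Res(f, 2) = -3.

Final answer: -3/(z - 2) - 3 - (z - 2)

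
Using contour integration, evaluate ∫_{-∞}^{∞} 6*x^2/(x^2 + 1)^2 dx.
Let f(z) = 6*z^2/(z^2 + 1)^2. The denominator has no real zeros and deg Q - deg P = 2 ≥ 2, so the integral of f over the upper semicircle |z| = R tends to 0 as R → ∞. Closing the contour in the upper half-plane,
  ∫_{-∞}^{∞} f(x) dx = 2πi · Σ Res(f, z_k)  over the poles with Im z_k > 0.

Zeros of the denominator: z^2 + 1 = 0 gives z = ±I.
Upper half-plane: z = I (a pole of order 2).

Write f(z) = g(z)/(z - I)^2 with g(z) = 6*z^2/(z + I)^2. For a double pole, Res(f, z₀) = g'(z₀):
  g'(z) = 12*I*z/(z + I)^3
  Res(f, I) = g'(I) = -3*I/2

∫_{-∞}^{∞} f(x) dx = 2πi · (-3*I/2) = 3*pi

Final answer: 3*pi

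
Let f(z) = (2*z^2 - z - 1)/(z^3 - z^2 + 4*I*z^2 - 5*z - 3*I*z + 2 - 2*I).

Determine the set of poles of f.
The singularities of f are the zeros of the denominator. Factoring,
  z^3 - z^2 + 4*I*z^2 - 5*z - 3*I*z + 2 - 2*I = (z - 1 + I)*(z + I)*(z + 2*I)
so the candidates are z = 1 - I, z = -I, z = -2*I.

Check the numerator P(z) = 2*z^2 - z - 1 at each one:
  P(1 - I) = -2 - 3*I ≠ 0, so z = 1 - I is a (simple) pole.
  P(-I) = -3 + I ≠ 0, so z = -I is a (simple) pole.
  P(-2*I) = -9 + 2*I ≠ 0, so z = -2*I is a (simple) pole.

Poles of f: {-2*I, -I, 1 - I}

Final answer: {-2*I, -I, 1 - I}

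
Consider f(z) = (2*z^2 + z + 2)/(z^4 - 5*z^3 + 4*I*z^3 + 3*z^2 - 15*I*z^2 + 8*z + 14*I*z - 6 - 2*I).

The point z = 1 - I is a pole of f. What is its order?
Factor the denominator:
  z^4 - 5*z^3 + 4*I*z^3 + 3*z^2 - 15*I*z^2 + 8*z + 14*I*z - 6 - 2*I = (z - 1 + I)^3*(z - 2 + I)

The numerator P(z) = 2*z^2 + z + 2 has P(1 - I) = 3 - 5*I ≠ 0, so no factor of (z - 1 + I) cancels.
Near z = 1 - I we can therefore write f(z) = g(z)/(z - 1 + I)^3 with g analytic at 1 - I and g(1 - I) ≠ 0 (g is the numerator divided by the remaining denominator factors).

Hence z = 1 - I is a pole of order 3.

Final answer: 3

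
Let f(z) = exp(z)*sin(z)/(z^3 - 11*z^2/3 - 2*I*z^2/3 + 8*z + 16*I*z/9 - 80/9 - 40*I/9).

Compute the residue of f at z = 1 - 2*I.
Write f(z) = P(z)/Q(z) with P(z) = exp(z)*sin(z) and Q(z) = z^3 - 11*z^2/3 - 2*I*z^2/3 + 8*z + 16*I*z/9 - 80/9 - 40*I/9.
The denominator factors as Q(z) = (z - 2/3 - 2*I)*(z - 1 + 2*I)*(z - 2 - 2*I/3), so z = 1 - 2*I is a simple zero of Q and P is analytic there; z = 1 - 2*I is therefore a simple pole and
  Res(f, z₀) = P(z₀)/Q'(z₀).

Q'(z) = 3*z^2 - 22*z/3 - 4*I*z/3 + 8 + 16*I/9, so Q'(1 - 2*I) = -11 + 28*I/9.
P(1 - 2*I) = exp(1 - 2*I)*sin(1 - 2*I).

Res(f, 1 - 2*I) = (exp(1 - 2*I)*sin(1 - 2*I))/(-11 + 28*I/9) = (-891/10585 - 252*I/10585)*exp(1 - 2*I)*sin(1 - 2*I)

Final answer: (-891/10585 - 252*I/10585)*exp(1 - 2*I)*sin(1 - 2*I)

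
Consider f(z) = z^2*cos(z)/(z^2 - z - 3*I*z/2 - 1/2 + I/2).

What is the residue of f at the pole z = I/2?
(1/5 - I/10)*cosh(1/2)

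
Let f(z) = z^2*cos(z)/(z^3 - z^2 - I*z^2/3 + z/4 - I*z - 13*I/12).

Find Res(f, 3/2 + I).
Write f(z) = P(z)/Q(z) with P(z) = z^2*cos(z) and Q(z) = z^3 - z^2 - I*z^2/3 + z/4 - I*z - 13*I/12.
The denominator factors as Q(z) = (z - 3/2 - I)*(z + I)*(z + 1/2 - I/3), so z = 3/2 + I is a simple zero of Q and P is analytic there; z = 3/2 + I is therefore a simple pole and
  Res(f, z₀) = P(z₀)/Q'(z₀).

Q'(z) = 3*z^2 - 2*z - 2*I*z/3 + 1/4 - I, so Q'(3/2 + I) = 5/3 + 5*I.
P(3/2 + I) = (5/4 + 3*I)*cos(3/2 + I).

Res(f, 3/2 + I) = ((5/4 + 3*I)*cos(3/2 + I))/(5/3 + 5*I) = (123/200 - 9*I/200)*cos(3/2 + I)

Final answer: (123/200 - 9*I/200)*cos(3/2 + I)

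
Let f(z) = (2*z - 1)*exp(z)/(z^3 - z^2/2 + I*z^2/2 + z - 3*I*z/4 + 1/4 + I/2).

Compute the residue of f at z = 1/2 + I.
Write f(z) = P(z)/Q(z) with P(z) = (2*z - 1)*exp(z) and Q(z) = z^3 - z^2/2 + I*z^2/2 + z - 3*I*z/4 + 1/4 + I/2.
The denominator factors as Q(z) = (z + I/2)*(z - 1/2 - I)*(z + I), so z = 1/2 + I is a simple zero of Q and P is analytic there; z = 1/2 + I is therefore a simple pole and
  Res(f, z₀) = P(z₀)/Q'(z₀).

Q'(z) = 3*z^2 - z + I*z + 1 - 3*I/4, so Q'(1/2 + I) = -11/4 + 7*I/4.
P(1/2 + I) = 2*I*exp(1/2 + I).

Res(f, 1/2 + I) = (2*I*exp(1/2 + I))/(-11/4 + 7*I/4) = (28/85 - 44*I/85)*exp(1/2 + I)

Final answer: (28/85 - 44*I/85)*exp(1/2 + I)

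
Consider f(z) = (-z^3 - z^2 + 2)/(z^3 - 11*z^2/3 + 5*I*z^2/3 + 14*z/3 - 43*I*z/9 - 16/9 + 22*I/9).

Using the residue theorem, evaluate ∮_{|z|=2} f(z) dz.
By the residue theorem, ∮_C f(z) dz = 2πi · (sum of the residues of f at the poles inside |z| = 2).

The denominator factors as (z - 2 - I/3)*(z - 2/3)*(z - 1 + 2*I), so the singularities of f are simple poles at z = 2 + I/3, z = 2/3, z = 1 - 2*I.
  |2 + I/3|² = 37/9 > 4 = 2², so this pole is outside the contour.
  |2/3|² = 4/9 < 4 = 2², so this pole is inside the contour.
  |1 - 2*I|² = 5 > 4 = 2², so this pole is outside the contour.

With P(z) = -z^3 - z^2 + 2 and Q(z) = z^3 - 11*z^2/3 + 5*I*z^2/3 + 14*z/3 - 43*I*z/9 - 16/9 + 22*I/9, each pole is simple, so Res(f, z₀) = P(z₀)/Q'(z₀) with Q'(z) = 3*z^2 - 22*z/3 + 10*I*z/3 + 14/3 - 43*I/9.
  Res(f, 2/3) = P(2/3)/Q'(2/3) = (34/27)/(10/9 - 23*I/9) = 20/111 + 46*I/111

∮_C f(z) dz = 2πi · (20/111 + 46*I/111) = pi*(-92/111 + 40*I/111)

Final answer: pi*(-92/111 + 40*I/111)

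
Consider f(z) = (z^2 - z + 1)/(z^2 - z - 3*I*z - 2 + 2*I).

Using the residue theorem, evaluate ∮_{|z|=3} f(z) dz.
By the residue theorem, ∮_C f(z) dz = 2πi · (sum of the residues of f at the poles inside |z| = 3).

The denominator factors as (z - 2*I)*(z - 1 - I), so the singularities of f are simple poles at z = 2*I, z = 1 + I.
  |2*I|² = 4 < 9 = 3², so this pole is inside the contour.
  |1 + I|² = 2 < 9 = 3², so this pole is inside the contour.

With P(z) = z^2 - z + 1 and Q(z) = z^2 - z - 3*I*z - 2 + 2*I, each pole is simple, so Res(f, z₀) = P(z₀)/Q'(z₀) with Q'(z) = 2*z - 1 - 3*I.
  Res(f, 2*I) = P(2*I)/Q'(2*I) = (-3 - 2*I)/(-1 + I) = 1/2 + 5*I/2
  Res(f, 1 + I) = P(1 + I)/Q'(1 + I) = (I)/(1 - I) = -1/2 + I/2

Sum of residues inside C: 3*I
∮_C f(z) dz = 2πi · (3*I) = -6*pi

Final answer: -6*pi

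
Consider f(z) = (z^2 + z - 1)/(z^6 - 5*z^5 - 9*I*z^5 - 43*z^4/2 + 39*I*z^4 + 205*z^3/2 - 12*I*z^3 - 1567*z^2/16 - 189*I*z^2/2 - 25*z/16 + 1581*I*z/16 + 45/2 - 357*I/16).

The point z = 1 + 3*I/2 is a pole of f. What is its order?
4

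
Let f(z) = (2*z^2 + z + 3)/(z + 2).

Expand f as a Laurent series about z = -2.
Put w = z - (-2), i.e. z = w - 2. The denominator is w, so it suffices to rewrite the numerator in powers of w.

P(z) = 2*z^2 + z + 3
P(w - 2) = 9 - 7*w + 2*w^2

Dividing each term by w:
  f = 9/w - 7 + 2*w

Substituting back w = z + 2:
  f(z) = 9/(z + 2) - 7 + 2*(z + 2)

The series is finite because the numerator is a polynomial; the negative powers form the principal part, and the coefficient of 1/(z + 2) gives Res(f, -2) = 9.

Final answer: 9/(z + 2) - 7 + 2*(z + 2)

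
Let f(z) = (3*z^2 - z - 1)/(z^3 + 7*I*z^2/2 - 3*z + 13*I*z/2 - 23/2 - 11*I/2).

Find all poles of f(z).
{-2 + I, 1 - 3*I, 1 - 3*I/2}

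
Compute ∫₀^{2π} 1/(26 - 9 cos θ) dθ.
Call the integral J. The integrand is 2π-periodic and we integrate over a full period, so shifting θ does not change the value (θ → θ + π flips the sign of the trig term). Hence
  J = ∫₀^{2π} dθ/(26 + 9 cos θ).
Put z = e^{iθ}: then cos θ = (z + 1/z)/2, dθ = dz/(iz), and z runs once counterclockwise around |z| = 1:
  J = ∮_{|z|=1} 1/(26 + 9*(z + 1/z)/2) · dz/(iz) = (2/i) ∮_{|z|=1} dz/(9*z^2 + 52*z + 9).
The roots of 9*z^2 + 52*z + 9 are z = (-26 ± sqrt(26^2 - 9^2))/9, with sqrt(595) = sqrt(595); their product is 1, so only z₊ = -26/9 + sqrt(595)/9 lies inside the unit circle (z₋ = -26/9 - sqrt(595)/9 lies outside).
z₊ is a simple zero of q(z) = 9*z^2 + 52*z + 9, so Res(1/q, z₊) = 1/q'(z₊) with q'(z) = 18*z + 52; and q'(z₊) = 9*(z₊ - z₋) = 2*sqrt(595).
Therefore J = (2/i) · 2πi · 1/(2*sqrt(595)) = 2*pi/(sqrt(595)) = 2*sqrt(595)*pi/595

Final answer: 2*sqrt(595)*pi/595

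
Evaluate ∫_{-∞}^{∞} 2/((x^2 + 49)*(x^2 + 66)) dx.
Let f(z) = 2/((z^2 + 49)*(z^2 + 66)). The denominator has no real zeros and deg Q - deg P = 4 ≥ 2, so the integral of f over the upper semicircle |z| = R tends to 0 as R → ∞. Closing the contour in the upper half-plane,
  ∫_{-∞}^{∞} f(x) dx = 2πi · Σ Res(f, z_k)  over the poles with Im z_k > 0.

Zeros of the denominator: z^2 + 66 = 0 gives z = ±sqrt(66)*I; z^2 + 49 = 0 gives z = ±7*I.
Upper half-plane: z = 7*I, z = sqrt(66)*I (simple).

Each pole is a simple zero of Q(z) = z^4 + 115*z^2 + 3234, so Res(f, z₀) = P(z₀)/Q'(z₀) with P(z) = 2, Q'(z) = 4*z^3 + 230*z:
  Res(f, 7*I) = (2)/(238*I) = -I/119
  Res(f, sqrt(66)*I) = (2)/(-34*sqrt(66)*I) = sqrt(66)*I/1122

Sum of residues: I*(-66 + 7*sqrt(66))/7854
∫_{-∞}^{∞} f(x) dx = 2πi · (I*(-66 + 7*sqrt(66))/7854) = pi*(66 - 7*sqrt(66))/3927

Final answer: pi*(66 - 7*sqrt(66))/3927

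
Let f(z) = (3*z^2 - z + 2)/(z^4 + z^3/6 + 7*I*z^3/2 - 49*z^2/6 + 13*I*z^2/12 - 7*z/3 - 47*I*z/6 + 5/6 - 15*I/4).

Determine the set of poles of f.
{-2 - I, -1/2, 1/3 - 3*I/2, 2 - I}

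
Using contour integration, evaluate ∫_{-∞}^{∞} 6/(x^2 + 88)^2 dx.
Let f(z) = 6/(z^2 + 88)^2. The denominator has no real zeros and deg Q - deg P = 4 ≥ 2, so the integral of f over the upper semicircle |z| = R tends to 0 as R → ∞. Closing the contour in the upper half-plane,
  ∫_{-∞}^{∞} f(x) dx = 2πi · Σ Res(f, z_k)  over the poles with Im z_k > 0.

Zeros of the denominator: z^2 + 88 = 0 gives z = ±2*sqrt(22)*I.
Upper half-plane: z = 2*sqrt(22)*I (a pole of order 2).

Write f(z) = g(z)/(z - 2*sqrt(22)*I)^2 with g(z) = 6/(z + 2*sqrt(22)*I)^2. For a double pole, Res(f, z₀) = g'(z₀):
  g'(z) = -12/(z + 2*sqrt(22)*I)^3
  Res(f, 2*sqrt(22)*I) = g'(2*sqrt(22)*I) = -3*sqrt(22)*I/7744

∫_{-∞}^{∞} f(x) dx = 2πi · (-3*sqrt(22)*I/7744) = 3*sqrt(22)*pi/3872

Final answer: 3*sqrt(22)*pi/3872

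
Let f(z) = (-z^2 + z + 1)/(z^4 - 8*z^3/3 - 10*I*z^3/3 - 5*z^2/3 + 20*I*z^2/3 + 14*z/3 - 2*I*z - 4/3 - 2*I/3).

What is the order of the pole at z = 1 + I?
Factor the denominator:
  z^4 - 8*z^3/3 - 10*I*z^3/3 - 5*z^2/3 + 20*I*z^2/3 + 14*z/3 - 2*I*z - 4/3 - 2*I/3 = (z - 1 - I)^2*(z - I)*(z - 2/3 - I/3)

The numerator P(z) = -z^2 + z + 1 has P(1 + I) = 2 - I ≠ 0, so no factor of (z - 1 - I) cancels.
Near z = 1 + I we can therefore write f(z) = g(z)/(z - 1 - I)^2 with g analytic at 1 + I and g(1 + I) ≠ 0 (g is the numerator divided by the remaining denominator factors).

Hence z = 1 + I is a pole of order 2.

Final answer: 2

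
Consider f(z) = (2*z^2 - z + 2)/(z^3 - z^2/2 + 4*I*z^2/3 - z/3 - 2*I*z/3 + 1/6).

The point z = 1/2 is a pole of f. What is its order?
Factor the denominator:
  z^3 - z^2/2 + 4*I*z^2/3 - z/3 - 2*I*z/3 + 1/6 = (z - 1/2)*(z + I)*(z + I/3)

The numerator P(z) = 2*z^2 - z + 2 has P(1/2) = 2 ≠ 0, so no factor of (z - 1/2) cancels.
Near z = 1/2 we can therefore write f(z) = g(z)/(z - 1/2) with g analytic at 1/2 and g(1/2) ≠ 0 (g is the numerator divided by the remaining denominator factors).

Hence z = 1/2 is a pole of order 1.

Final answer: 1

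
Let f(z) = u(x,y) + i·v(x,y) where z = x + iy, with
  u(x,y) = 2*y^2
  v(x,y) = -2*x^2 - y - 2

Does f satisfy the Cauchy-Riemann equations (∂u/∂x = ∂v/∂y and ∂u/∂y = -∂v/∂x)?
∂u/∂x = 0
∂v/∂y = -1
∂u/∂y = 4*y
∂v/∂x = -4*x
∂u/∂x ≠ ∂v/∂y and ∂u/∂y ≠ -∂v/∂x; the Cauchy-Riemann equations are not satisfied, so f is not analytic.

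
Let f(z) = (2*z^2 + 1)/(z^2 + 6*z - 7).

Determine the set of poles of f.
The singularities of f are the zeros of the denominator. Factoring,
  z^2 + 6*z - 7 = (z + 7)*(z - 1)
so the candidates are z = -7, z = 1.

Check the numerator P(z) = 2*z^2 + 1 at each one:
  P(-7) = 99 ≠ 0, so z = -7 is a (simple) pole.
  P(1) = 3 ≠ 0, so z = 1 is a (simple) pole.

Poles of f: {-7, 1}

Final answer: {-7, 1}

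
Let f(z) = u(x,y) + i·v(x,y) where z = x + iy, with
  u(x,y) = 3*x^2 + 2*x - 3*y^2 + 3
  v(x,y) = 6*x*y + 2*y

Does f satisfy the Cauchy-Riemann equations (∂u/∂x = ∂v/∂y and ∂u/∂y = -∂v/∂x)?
∂u/∂x = 6*x + 2
∂v/∂y = 6*x + 2
∂u/∂y = -6*y
∂v/∂x = 6*y
∂u/∂x = ∂v/∂y and ∂u/∂y = -∂v/∂x hold identically; f is analytic.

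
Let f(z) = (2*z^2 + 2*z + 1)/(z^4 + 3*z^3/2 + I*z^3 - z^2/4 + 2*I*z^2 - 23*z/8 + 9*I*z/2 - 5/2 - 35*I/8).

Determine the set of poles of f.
The singularities of f are the zeros of the denominator. Factoring,
  z^4 + 3*z^3/2 + I*z^3 - z^2/4 + 2*I*z^2 - 23*z/8 + 9*I*z/2 - 5/2 - 35*I/8 = (z + 1 - 3*I/2)*(z - 1 + I/2)*(z - 1/2 + I)*(z + 2 + I)
so the candidates are z = -1 + 3*I/2, z = 1 - I/2, z = 1/2 - I, z = -2 - I.

Check the numerator P(z) = 2*z^2 + 2*z + 1 at each one:
  P(-1 + 3*I/2) = -7/2 - 3*I ≠ 0, so z = -1 + 3*I/2 is a (simple) pole.
  P(1 - I/2) = 9/2 - 3*I ≠ 0, so z = 1 - I/2 is a (simple) pole.
  P(1/2 - I) = 1/2 - 4*I ≠ 0, so z = 1/2 - I is a (simple) pole.
  P(-2 - I) = 3 + 6*I ≠ 0, so z = -2 - I is a (simple) pole.

Poles of f: {-2 - I, -1 + 3*I/2, 1/2 - I, 1 - I/2}

Final answer: {-2 - I, -1 + 3*I/2, 1/2 - I, 1 - I/2}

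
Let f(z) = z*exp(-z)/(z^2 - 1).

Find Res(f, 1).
exp(-1)/2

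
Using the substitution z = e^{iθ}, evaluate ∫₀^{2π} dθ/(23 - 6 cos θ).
2*sqrt(493)*pi/493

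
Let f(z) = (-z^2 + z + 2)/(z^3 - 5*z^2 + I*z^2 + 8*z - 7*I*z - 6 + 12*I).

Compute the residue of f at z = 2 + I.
-1/13 + 8*I/13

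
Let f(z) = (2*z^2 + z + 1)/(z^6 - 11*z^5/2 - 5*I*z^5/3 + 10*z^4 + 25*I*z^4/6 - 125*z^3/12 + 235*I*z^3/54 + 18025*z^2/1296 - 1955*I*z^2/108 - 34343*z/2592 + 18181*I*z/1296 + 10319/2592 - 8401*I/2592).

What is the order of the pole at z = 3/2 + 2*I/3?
Factor the denominator:
  z^6 - 11*z^5/2 - 5*I*z^5/3 + 10*z^4 + 25*I*z^4/6 - 125*z^3/12 + 235*I*z^3/54 + 18025*z^2/1296 - 1955*I*z^2/108 - 34343*z/2592 + 18181*I*z/1296 + 10319/2592 - 8401*I/2592 = (z - 3/2 - 2*I/3)^4*(z + 1 + I)*(z - 1/2)

The numerator P(z) = 2*z^2 + z + 1 has P(3/2 + 2*I/3) = 55/9 + 14*I/3 ≠ 0, so no factor of (z - 3/2 - 2*I/3) cancels.
Near z = 3/2 + 2*I/3 we can therefore write f(z) = g(z)/(z - 3/2 - 2*I/3)^4 with g analytic at 3/2 + 2*I/3 and g(3/2 + 2*I/3) ≠ 0 (g is the numerator divided by the remaining denominator factors).

Hence z = 3/2 + 2*I/3 is a pole of order 4.

Final answer: 4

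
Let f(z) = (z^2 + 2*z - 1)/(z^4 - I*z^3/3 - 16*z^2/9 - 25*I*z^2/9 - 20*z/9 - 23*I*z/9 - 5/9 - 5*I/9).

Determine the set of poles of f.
The singularities of f are the zeros of the denominator. Factoring,
  z^4 - I*z^3/3 - 16*z^2/9 - 25*I*z^2/9 - 20*z/9 - 23*I*z/9 - 5/9 - 5*I/9 = (z + 2/3 - I/3)*(z - 2 - I)*(z + 1 + I)*(z + 1/3)
so the candidates are z = -2/3 + I/3, z = 2 + I, z = -1 - I, z = -1/3.

Check the numerator P(z) = z^2 + 2*z - 1 at each one:
  P(-2/3 + I/3) = -2 + 2*I/9 ≠ 0, so z = -2/3 + I/3 is a (simple) pole.
  P(2 + I) = 6 + 6*I ≠ 0, so z = 2 + I is a (simple) pole.
  P(-1 - I) = -3 ≠ 0, so z = -1 - I is a (simple) pole.
  P(-1/3) = -14/9 ≠ 0, so z = -1/3 is a (simple) pole.

Poles of f: {-1 - I, -2/3 + I/3, -1/3, 2 + I}

Final answer: {-1 - I, -2/3 + I/3, -1/3, 2 + I}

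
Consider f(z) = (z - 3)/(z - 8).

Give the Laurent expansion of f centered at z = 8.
5/(z - 8) + 1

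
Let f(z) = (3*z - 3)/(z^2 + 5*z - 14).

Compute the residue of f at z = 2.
Write f(z) = P(z)/Q(z) with P(z) = 3*z - 3 and Q(z) = z^2 + 5*z - 14.
The denominator factors as Q(z) = (z - 2)*(z + 7), so z = 2 is a simple zero of Q and P is analytic there; z = 2 is therefore a simple pole and
  Res(f, z₀) = P(z₀)/Q'(z₀).

Q'(z) = 2*z + 5, so Q'(2) = 9.
P(2) = 3.

Res(f, 2) = (3)/(9) = 1/3

Final answer: 1/3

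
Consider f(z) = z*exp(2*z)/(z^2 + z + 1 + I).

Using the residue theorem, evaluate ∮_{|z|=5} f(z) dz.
pi*(2/5 + 4*I/5)*exp(-2*I) + pi*(-2/5 + 6*I/5)*exp(-2 + 2*I)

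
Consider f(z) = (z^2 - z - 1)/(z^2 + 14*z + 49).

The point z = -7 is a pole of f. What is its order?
2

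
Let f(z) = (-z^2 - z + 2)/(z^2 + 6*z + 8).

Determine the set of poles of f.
The singularities of f are the zeros of the denominator. Factoring,
  z^2 + 6*z + 8 = (z + 4)*(z + 2)
so the candidates are z = -4, z = -2.

Check the numerator P(z) = -z^2 - z + 2 at each one:
  P(-4) = -10 ≠ 0, so z = -4 is a (simple) pole.
  P(-2) = 0, so the factor (z + 2) cancels and z = -2 is only a removable singularity, not a pole.

Poles of f: {-4}

Final answer: {-4}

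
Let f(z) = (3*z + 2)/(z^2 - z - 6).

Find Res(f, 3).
Write f(z) = P(z)/Q(z) with P(z) = 3*z + 2 and Q(z) = z^2 - z - 6.
The denominator factors as Q(z) = (z + 2)*(z - 3), so z = 3 is a simple zero of Q and P is analytic there; z = 3 is therefore a simple pole and
  Res(f, z₀) = P(z₀)/Q'(z₀).

Q'(z) = 2*z - 1, so Q'(3) = 5.
P(3) = 11.

Res(f, 3) = (11)/(5) = 11/5

Final answer: 11/5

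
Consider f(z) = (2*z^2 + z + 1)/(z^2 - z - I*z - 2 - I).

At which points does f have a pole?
The singularities of f are the zeros of the denominator. Factoring,
  z^2 - z - I*z - 2 - I = (z + 1)*(z - 2 - I)
so the candidates are z = -1, z = 2 + I.

Check the numerator P(z) = 2*z^2 + z + 1 at each one:
  P(-1) = 2 ≠ 0, so z = -1 is a (simple) pole.
  P(2 + I) = 9 + 9*I ≠ 0, so z = 2 + I is a (simple) pole.

Poles of f: {-1, 2 + I}

Final answer: {-1, 2 + I}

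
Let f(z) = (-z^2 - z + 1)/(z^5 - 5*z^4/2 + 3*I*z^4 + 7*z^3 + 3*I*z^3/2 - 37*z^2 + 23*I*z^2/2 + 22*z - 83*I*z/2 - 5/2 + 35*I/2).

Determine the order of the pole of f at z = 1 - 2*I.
3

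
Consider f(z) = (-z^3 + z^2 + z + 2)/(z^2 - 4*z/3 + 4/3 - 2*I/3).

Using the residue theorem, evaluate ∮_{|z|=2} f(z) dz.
By the residue theorem, ∮_C f(z) dz = 2πi · (sum of the residues of f at the poles inside |z| = 2).

The denominator factors as (z - 1 - I)*(z - 1/3 + I), so the singularities of f are simple poles at z = 1 + I, z = 1/3 - I.
  |1 + I|² = 2 < 4 = 2², so this pole is inside the contour.
  |1/3 - I|² = 10/9 < 4 = 2², so this pole is inside the contour.

With P(z) = -z^3 + z^2 + z + 2 and Q(z) = z^2 - 4*z/3 + 4/3 - 2*I/3, each pole is simple, so Res(f, z₀) = P(z₀)/Q'(z₀) with Q'(z) = 2*z - 4/3.
  Res(f, 1 + I) = P(1 + I)/Q'(1 + I) = (5 + I)/(2/3 + 2*I) = 6/5 - 21*I/10
  Res(f, 1/3 - I) = P(1/3 - I)/Q'(1/3 - I) = (65/27 - 7*I/3)/(-2/3 - 2*I) = 31/45 + 43*I/30

Sum of residues inside C: 17/9 - 2*I/3
∮_C f(z) dz = 2πi · (17/9 - 2*I/3) = pi*(4/3 + 34*I/9)

Final answer: pi*(4/3 + 34*I/9)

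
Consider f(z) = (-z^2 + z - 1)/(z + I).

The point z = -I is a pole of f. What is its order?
1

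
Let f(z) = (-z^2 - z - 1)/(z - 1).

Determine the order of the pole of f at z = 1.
Factor the denominator:
  z - 1 = (z - 1)

The numerator P(z) = -z^2 - z - 1 has P(1) = -3 ≠ 0, so no factor of (z - 1) cancels.
Near z = 1 we can therefore write f(z) = g(z)/(z - 1) with g analytic at 1 and g(1) ≠ 0 (g is just the numerator).

Hence z = 1 is a pole of order 1.

Final answer: 1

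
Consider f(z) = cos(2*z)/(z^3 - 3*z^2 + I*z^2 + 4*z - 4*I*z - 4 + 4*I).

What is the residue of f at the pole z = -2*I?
Write f(z) = P(z)/Q(z) with P(z) = cos(2*z) and Q(z) = z^3 - 3*z^2 + I*z^2 + 4*z - 4*I*z - 4 + 4*I.
The denominator factors as Q(z) = (z + 2*I)*(z - 1 - I)*(z - 2), so z = -2*I is a simple zero of Q and P is analytic there; z = -2*I is therefore a simple pole and
  Res(f, z₀) = P(z₀)/Q'(z₀).

Q'(z) = 3*z^2 - 6*z + 2*I*z + 4 - 4*I, so Q'(-2*I) = -4 + 8*I.
P(-2*I) = cosh(4).

Res(f, -2*I) = (cosh(4))/(-4 + 8*I) = (-1/20 - I/10)*cosh(4)

Final answer: (-1/20 - I/10)*cosh(4)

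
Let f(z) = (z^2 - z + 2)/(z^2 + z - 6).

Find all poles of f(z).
The singularities of f are the zeros of the denominator. Factoring,
  z^2 + z - 6 = (z - 2)*(z + 3)
so the candidates are z = 2, z = -3.

Check the numerator P(z) = z^2 - z + 2 at each one:
  P(2) = 4 ≠ 0, so z = 2 is a (simple) pole.
  P(-3) = 14 ≠ 0, so z = -3 is a (simple) pole.

Poles of f: {-3, 2}

Final answer: {-3, 2}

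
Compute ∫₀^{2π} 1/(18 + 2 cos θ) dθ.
Let J = ∫₀^{2π} dθ/(18 + 2 cos θ).
Put z = e^{iθ}: then cos θ = (z + 1/z)/2, dθ = dz/(iz), and z runs once counterclockwise around |z| = 1:
  J = ∮_{|z|=1} 1/(18 + 2*(z + 1/z)/2) · dz/(iz) = (2/i) ∮_{|z|=1} dz/(2*z^2 + 36*z + 2).
The roots of 2*z^2 + 36*z + 2 are z = (-18 ± sqrt(18^2 - 2^2))/2, with sqrt(320) = 8*sqrt(5); their product is 1, so only z₊ = -9 + 4*sqrt(5) lies inside the unit circle (z₋ = -9 - 4*sqrt(5) lies outside).
z₊ is a simple zero of q(z) = 2*z^2 + 36*z + 2, so Res(1/q, z₊) = 1/q'(z₊) with q'(z) = 4*z + 36; and q'(z₊) = 2*(z₊ - z₋) = 16*sqrt(5).
Therefore J = (2/i) · 2πi · 1/(16*sqrt(5)) = 2*pi/(8*sqrt(5)) = sqrt(5)*pi/20

Final answer: sqrt(5)*pi/20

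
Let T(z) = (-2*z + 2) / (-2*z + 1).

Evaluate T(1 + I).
Substitute z = 1 + I:
  numerator:   -2*(1 + I) + 2 = -2*I
  denominator: -2*(1 + I) + 1 = -1 - 2*I
T(1 + I) = (-2*I)/(-1 - 2*I); multiplying numerator and denominator by the conjugate -1 + 2*I gives (4 + 2*I)/5 = 4/5 + 2*I/5

Final answer: 4/5 + 2*I/5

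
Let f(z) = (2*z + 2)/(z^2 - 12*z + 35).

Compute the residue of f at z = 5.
Write f(z) = P(z)/Q(z) with P(z) = 2*z + 2 and Q(z) = z^2 - 12*z + 35.
The denominator factors as Q(z) = (z - 7)*(z - 5), so z = 5 is a simple zero of Q and P is analytic there; z = 5 is therefore a simple pole and
  Res(f, z₀) = P(z₀)/Q'(z₀).

Q'(z) = 2*z - 12, so Q'(5) = -2.
P(5) = 12.

Res(f, 5) = (12)/(-2) = -6

Final answer: -6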